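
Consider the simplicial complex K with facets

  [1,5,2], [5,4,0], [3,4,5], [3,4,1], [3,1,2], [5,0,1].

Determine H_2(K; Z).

H_2 = 0.

Fix the vertex order 0 < 1 < 2 < 3 < 4 < 5 and write every simplex with vertices in increasing order. Then dim K = 2 and the simplices of K are:

  0-simplices (6): [0], [1], [2], [3], [4], [5]
  1-simplices (12): [0,1], [0,4], [0,5], [1,2], [1,3], [1,4], [1,5], [2,3], [2,5], [3,4], [3,5], [4,5]
  2-simplices (6): [0,1,5], [0,4,5], [1,2,3], [1,2,5], [1,3,4], [3,4,5]

giving chain groups C_0 ≅ Z^6, C_1 ≅ Z^12, C_2 ≅ Z^6.

The boundary map ∂_1: C_1 → C_0 sends each edge [p,q] (with p < q) to q − p.
The resulting 6×12 matrix has rank 5, and its Smith normal form has invariant factors (1,1,1,1,1).

Boundary ∂_2: C_2 → C_1 maps a triangle to the signed sum of its edges. For instance
  ∂[1,2,3] = [2,3] − [1,3] + [1,2],
  ∂[0,4,5] = [4,5] − [0,5] + [0,4].
The 12×6 boundary matrix has rank 6 and Smith normal form diag(1,1,1,1,1,1).

Reading off H_k = ker ∂_k / im ∂_{k+1}:

  H_2: rank ker ∂_2 − rank ∂_3 = (6 − 6) − 0 = 0, and there is no ∂_3, so H_2 = 0.

(K is a triangulation of the cylinder S^1 x I.)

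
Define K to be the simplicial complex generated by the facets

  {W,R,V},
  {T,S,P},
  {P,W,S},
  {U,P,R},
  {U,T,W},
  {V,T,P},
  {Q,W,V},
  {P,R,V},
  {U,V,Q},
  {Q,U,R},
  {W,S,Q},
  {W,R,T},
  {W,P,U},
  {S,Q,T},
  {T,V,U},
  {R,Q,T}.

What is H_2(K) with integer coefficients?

Take the total order P < Q < R < S < T < U < V < W on the vertex set. Then K (dimension 2) consists of the simplices:

  0-simplices (8): P, Q, R, S, T, U, V, W
  1-simplices (24): PR, PS, PT, PU, PV, PW, QR, QS, QT, QU, QV, QW, RT, RU, RV, RW, ST, SW, TU, TV, TW, UV, UW, VW
  2-simplices (16): PRU, PRV, PST, PSW, PTV, PUW, QRT, QRU, QST, QSW, QUV, QVW, RTW, RVW, TUV, TUW

giving chain groups C_0 ≅ Z^8, C_1 ≅ Z^24, C_2 ≅ Z^16.

The boundary map ∂_1: C_1 → C_0 sends each edge [p,q] (with p < q) to q − p.
As a 8×24 matrix over Z this has rank 7, with invariant factors (1,1,1,1,1,1,1).

∂_2: C_2 → C_1 maps a triangle to the signed sum of its edges. For instance
  ∂PST = ST − PT + PS,
  ∂QVW = VW − QW + QV.
The 24×16 boundary matrix has rank 15 and Smith normal form diag(1,1,1,1,1,1,1,1,1,1,1,1,1,1,1).

Now H_k = ker ∂_k / im ∂_{k+1}, so:

  H_2: rank ker ∂_2 − rank ∂_3 = (16 − 15) − 0 = 1, and there is no ∂_3, so H_2 ≅ Z.

H_2 ≅ Z.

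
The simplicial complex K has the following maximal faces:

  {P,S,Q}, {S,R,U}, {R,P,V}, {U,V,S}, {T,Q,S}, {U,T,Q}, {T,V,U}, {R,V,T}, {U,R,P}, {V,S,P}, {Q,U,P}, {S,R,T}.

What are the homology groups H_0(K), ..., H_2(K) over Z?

H_0 = Z,  H_1 = Z/2,  H_2 = 0.

Take the total order P < Q < R < S < T < U < V on the vertex set. Then K (dimension 2) consists of the simplices:

  0-simplices (7): P, Q, R, S, T, U, V
  1-simplices (18): PQ, PR, PS, PU, PV, QS, QT, QU, RS, RT, RU, RV, ST, SU, SV, TU, TV, UV
  2-simplices (12): PQS, PQU, PRU, PRV, PSV, QST, QTU, RST, RSU, RTV, SUV, TUV

Hence C_0 ≅ Z^7, C_1 ≅ Z^18, C_2 ≅ Z^12.

∂_1: C_1 → C_0 maps an edge to its endpoints' difference, ∂[p,q] = q − p. For instance
  ∂RT = T − R.
This gives a 7×18 integer matrix of rank 6; reducing to Smith normal form yields diagonal entries (1,1,1,1,1,1).

Boundary ∂_2: C_2 → C_1 acts by ∂[p,q,r] = [q,r] − [p,r] + [p,q]. For instance
  ∂PRV = RV − PV + PR,
  ∂QST = ST − QT + QS.
As a 18×12 matrix over Z this has rank 12, with invariant factors (1,1,1,1,1,1,1,1,1,1,1,2).

Computing H_k = (kernel of ∂_k) / (image of ∂_{k+1}):

  H_0: rank C_0 − rank ∂_1 = 7 − 6 = 1, and the invariant factors of ∂_1 are all 1, so H_0 ≅ Z.
  H_1: rank ker ∂_1 − rank ∂_2 = (18 − 6) − 12 = 0, and ∂_2 has invariant factor 2 > 1, so H_1 ≅ Z/2.
  H_2: rank ker ∂_2 − rank ∂_3 = (12 − 12) − 0 = 0, and there is no ∂_3, so H_2 ≅ 0.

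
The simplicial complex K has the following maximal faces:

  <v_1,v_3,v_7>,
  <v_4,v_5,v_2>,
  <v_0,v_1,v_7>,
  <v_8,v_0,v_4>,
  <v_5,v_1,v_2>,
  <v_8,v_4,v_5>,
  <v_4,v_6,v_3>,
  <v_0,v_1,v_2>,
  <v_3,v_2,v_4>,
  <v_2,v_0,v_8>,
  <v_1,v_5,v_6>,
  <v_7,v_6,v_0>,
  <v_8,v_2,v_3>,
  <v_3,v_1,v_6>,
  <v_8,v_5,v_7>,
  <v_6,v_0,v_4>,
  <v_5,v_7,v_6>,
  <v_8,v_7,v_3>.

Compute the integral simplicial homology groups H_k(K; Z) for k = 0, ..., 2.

H_0 = Z,  H_1 = Z ⊕ Z/2,  H_2 = 0.

We work with the vertex ordering v_0 < v_1 < v_2 < v_3 < v_4 < v_5 < v_6 < v_7 < v_8. The simplices of K, each written with vertices in increasing order, are:

  0-simplices (9): [v_0], [v_1], [v_2], [v_3], [v_4], [v_5], [v_6], [v_7], [v_8]
  1-simplices (27): (27 of them)
  2-simplices (18): (18 of them)

so the chain groups are C_0 ≅ Z^9, C_1 ≅ Z^27, C_2 ≅ Z^18.

∂_1: C_1 → C_0 sends each edge [p,q] (with p < q) to q − p.
This gives a 9×27 integer matrix of rank 8; reducing to Smith normal form yields diagonal entries (1,1,1,1,1,1,1,1).

Boundary ∂_2: C_2 → C_1 acts by ∂[p,q,r] = [q,r] − [p,r] + [p,q]. For instance
  ∂[v_3,v_4,v_6] = [v_4,v_6] − [v_3,v_6] + [v_3,v_4],
  ∂[v_0,v_4,v_8] = [v_4,v_8] − [v_0,v_8] + [v_0,v_4].
The resulting 27×18 matrix has rank 18, and its Smith normal form has invariant factors (1,1,1,1,1,1,1,1,1,1,1,1,1,1,1,1,1,2).

Now H_k = ker ∂_k / im ∂_{k+1}, so:

  H_0: rank C_0 − rank ∂_1 = 9 − 8 = 1, and the invariant factors of ∂_1 are all 1, so H_0 = Z.
  H_1: rank ker ∂_1 − rank ∂_2 = (27 − 8) − 18 = 1, and ∂_2 has invariant factor 2 > 1, so H_1 = Z ⊕ Z/2.
  H_2: rank ker ∂_2 − rank ∂_3 = (18 − 18) − 0 = 0, and there is no ∂_3, so H_2 = 0.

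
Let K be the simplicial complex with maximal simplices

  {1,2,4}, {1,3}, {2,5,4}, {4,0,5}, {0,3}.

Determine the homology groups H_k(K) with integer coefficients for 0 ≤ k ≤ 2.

K has 6 vertices, 9 edges, 3 triangles.
rank ∂_0 = 0, rank ∂_1 = 5 ⇒ b_0 = 6 − 0 − 5 = 1; all invariant factors of ∂_1 are 1 so no torsion. So H_0 = Z.
rank ∂_1 = 5, rank ∂_2 = 3 ⇒ b_1 = 9 − 5 − 3 = 1; all invariant factors of ∂_2 are 1 so no torsion. So H_1 = Z.
rank ∂_2 = 3, rank ∂_3 = 0 ⇒ b_2 = 3 − 3 − 0 = 0. So H_2 = 0.

H_0 ≅ Z,  H_1 ≅ Z,  H_2 = 0.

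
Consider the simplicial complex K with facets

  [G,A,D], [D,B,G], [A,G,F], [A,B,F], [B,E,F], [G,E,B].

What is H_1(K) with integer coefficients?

H_1 = Z.

Order the vertices as A < B < D < E < F < G. Listing each simplex with vertices in this order, K has dimension 2 with simplices:

  0-simplices (6): A, B, D, E, F, G
  1-simplices (12): AB, AD, AF, AG, BD, BE, BF, BG, DG, EF, EG, FG
  2-simplices (6): ABF, ADG, AFG, BDG, BEF, BEG

Hence C_0 ≅ Z^6, C_1 ≅ Z^12, C_2 ≅ Z^6.

∂_1: C_1 → C_0 is given by ∂[p,q] = [q] − [p]. For instance
  ∂AF = F − A.
This gives a 6×12 integer matrix of rank 5; reducing to Smith normal form yields diagonal entries (1,1,1,1,1).

The boundary map ∂_2: C_2 → C_1 acts by ∂[p,q,r] = [q,r] − [p,r] + [p,q]. For instance
  ∂AFG = FG − AG + AF,
  ∂BEF = EF − BF + BE.
This gives a 12×6 integer matrix of rank 6; reducing to Smith normal form yields diagonal entries (1,1,1,1,1,1).

Computing H_k = (kernel of ∂_k) / (image of ∂_{k+1}):

  H_1: rank ker ∂_1 − rank ∂_2 = (12 − 5) − 6 = 1, and the invariant factors of ∂_2 are all 1, so H_1 = Z.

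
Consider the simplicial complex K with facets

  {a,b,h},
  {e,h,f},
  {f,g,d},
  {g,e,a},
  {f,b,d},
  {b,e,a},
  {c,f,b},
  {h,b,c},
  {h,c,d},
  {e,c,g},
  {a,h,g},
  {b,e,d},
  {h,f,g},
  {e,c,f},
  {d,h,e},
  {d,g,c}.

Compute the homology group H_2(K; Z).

Take the total order a < b < c < d < e < f < g < h on the vertex set. Then K (dimension 2) consists of the simplices:

  0-simplices (8): a, b, c, d, e, f, g, h
  1-simplices (24): ab, ae, ag, ah, bc, bd, be, bf, bh, cd, ce, cf, cg, ch, de, df, dg, dh, ef, eg, eh, fg, fh, gh
  2-simplices (16): abe, abh, aeg, agh, bcf, bch, bde, bdf, cdg, cdh, cef, ceg, deh, dfg, efh, fgh

so the chain groups are C_0 ≅ Z^8, C_1 ≅ Z^24, C_2 ≅ Z^16.

∂_1: C_1 → C_0 is given by ∂[p,q] = [q] − [p]. For instance
  ∂fh = h − f.
The 8×24 boundary matrix has rank 7 and Smith normal form diag(1,1,1,1,1,1,1).

∂_2: C_2 → C_1 maps a triangle to the signed sum of its edges. For instance
  ∂abh = bh − ah + ab,
  ∂aeg = eg − ag + ae.
The 24×16 boundary matrix has rank 15 and Smith normal form diag(1,1,1,1,1,1,1,1,1,1,1,1,1,1,1).

Computing H_k = (kernel of ∂_k) / (image of ∂_{k+1}):

  H_2: rank ker ∂_2 − rank ∂_3 = (16 − 15) − 0 = 1, and there is no ∂_3, so H_2 ≅ Z.

H_2 ≅ Z.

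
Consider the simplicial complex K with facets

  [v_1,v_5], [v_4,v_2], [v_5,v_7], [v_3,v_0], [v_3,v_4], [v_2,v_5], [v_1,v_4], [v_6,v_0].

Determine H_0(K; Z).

H_0 = Z.

Fix the vertex order v_0 < v_1 < v_2 < v_3 < v_4 < v_5 < v_6 < v_7 and write every simplex with vertices in increasing order. Then dim K = 1 and the simplices of K are:

  0-simplices (8): [v_0], [v_1], [v_2], [v_3], [v_4], [v_5], [v_6], [v_7]
  1-simplices (8): [v_0,v_3], [v_0,v_6], [v_1,v_4], [v_1,v_5], [v_2,v_4], [v_2,v_5], [v_3,v_4], [v_5,v_7]

giving chain groups C_0 ≅ Z^8, C_1 ≅ Z^8.

The boundary map ∂_1: C_1 → C_0 maps an edge to its endpoints' difference, ∂[p,q] = q − p. For instance
  ∂[v_2,v_4] = [v_4] − [v_2].
The resulting 8×8 matrix has rank 7, and its Smith normal form has invariant factors (1,1,1,1,1,1,1).

Computing H_k = (kernel of ∂_k) / (image of ∂_{k+1}):

  H_0: rank C_0 − rank ∂_1 = 8 − 7 = 1, and the invariant factors of ∂_1 are all 1, so H_0 ≅ Z.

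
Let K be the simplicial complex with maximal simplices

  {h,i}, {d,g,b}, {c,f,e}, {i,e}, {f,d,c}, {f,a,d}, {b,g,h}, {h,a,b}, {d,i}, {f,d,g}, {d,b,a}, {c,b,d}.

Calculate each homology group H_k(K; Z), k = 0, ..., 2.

H_0 = Z,  H_1 = Z^2,  H_2 = 0.

Fix the vertex order a < b < c < d < e < f < g < h < i and write every simplex with vertices in increasing order. Then dim K = 2 and the simplices of K are:

  0-simplices (9): a, b, c, d, e, f, g, h, i
  1-simplices (19): ab, ad, af, ah, bc, bd, bg, bh, cd, ce, cf, df, dg, di, ef, ei, fg, gh, hi
  2-simplices (9): abd, abh, adf, bcd, bdg, bgh, cdf, cef, dfg

giving chain groups C_0 ≅ Z^9, C_1 ≅ Z^19, C_2 ≅ Z^9.

Boundary ∂_1: C_1 → C_0 maps an edge to its endpoints' difference, ∂[p,q] = q − p. For instance
  ∂bh = h − b.
As a 9×19 matrix over Z this has rank 8, with invariant factors (1,1,1,1,1,1,1,1).

The boundary map ∂_2: C_2 → C_1 sends each 2-simplex [p,q,r] to [q,r] − [p,r] + [p,q]. For instance
  ∂cdf = df − cf + cd,
  ∂bcd = cd − bd + bc.
This gives a 19×9 integer matrix of rank 9; reducing to Smith normal form yields diagonal entries (1,1,1,1,1,1,1,1,1).

Reading off H_k = ker ∂_k / im ∂_{k+1}:

  H_0: rank C_0 − rank ∂_1 = 9 − 8 = 1, and the invariant factors of ∂_1 are all 1, so H_0 ≅ Z.
  H_1: rank ker ∂_1 − rank ∂_2 = (19 − 8) − 9 = 2, and the invariant factors of ∂_2 are all 1, so H_1 ≅ Z^2.
  H_2: rank ker ∂_2 − rank ∂_3 = (9 − 9) − 0 = 0, and there is no ∂_3, so H_2 ≅ 0.

As a check, the Euler characteristic is 9 − 19 + 9 = -1, which agrees with 1 − 2 + 0 = -1.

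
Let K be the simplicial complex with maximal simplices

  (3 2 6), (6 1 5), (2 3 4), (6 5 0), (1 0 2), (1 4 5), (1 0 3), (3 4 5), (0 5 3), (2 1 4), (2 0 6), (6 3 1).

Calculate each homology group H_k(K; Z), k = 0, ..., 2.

We work with the vertex ordering 0 < 1 < 2 < 3 < 4 < 5 < 6. The simplices of K, each written with vertices in increasing order, are:

  0-simplices (7): [0], [1], [2], [3], [4], [5], [6]
  1-simplices (18): [0,1], [0,2], [0,3], [0,5], [0,6], [1,2], [1,3], [1,4], [1,5], [1,6], [2,3], [2,4], [2,6], [3,4], [3,5], [3,6], [4,5], [5,6]
  2-simplices (12): [0,1,2], [0,1,3], [0,2,6], [0,3,5], [0,5,6], [1,2,4], [1,3,6], [1,4,5], [1,5,6], [2,3,4], [2,3,6], [3,4,5]

giving chain groups C_0 ≅ Z^7, C_1 ≅ Z^18, C_2 ≅ Z^12.

∂_1: C_1 → C_0 sends each edge [p,q] (with p < q) to q − p. For instance
  ∂[1,6] = [6] − [1].
This gives a 7×18 integer matrix of rank 6; reducing to Smith normal form yields diagonal entries (1,1,1,1,1,1).

The boundary map ∂_2: C_2 → C_1 acts by ∂[p,q,r] = [q,r] − [p,r] + [p,q]. For instance
  ∂[1,5,6] = [5,6] − [1,6] + [1,5],
  ∂[3,4,5] = [4,5] − [3,5] + [3,4].
The 18×12 boundary matrix has rank 12 and Smith normal form diag(1,1,1,1,1,1,1,1,1,1,1,2).

From H_k ≅ ker(∂_k) / im(∂_{k+1}) we obtain:

  H_0: rank C_0 − rank ∂_1 = 7 − 6 = 1, and the invariant factors of ∂_1 are all 1, so H_0 ≅ Z.
  H_1: rank ker ∂_1 − rank ∂_2 = (18 − 6) − 12 = 0, and ∂_2 has invariant factor 2 > 1, so H_1 ≅ Z/2.
  H_2: rank ker ∂_2 − rank ∂_3 = (12 − 12) − 0 = 0, and there is no ∂_3, so H_2 ≅ 0.

As a check, the Euler characteristic is 7 − 18 + 12 = 1, which agrees with 1 − 0 + 0 = 1.

H_0 = Z,  H_1 = Z/2,  H_2 = 0.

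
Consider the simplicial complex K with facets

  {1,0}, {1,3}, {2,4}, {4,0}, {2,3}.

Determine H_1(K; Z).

H_1 ≅ Z.

We work with the vertex ordering 0 < 1 < 2 < 3 < 4. The simplices of K, each written with vertices in increasing order, are:

  0-simplices (5): [0], [1], [2], [3], [4]
  1-simplices (5): [0,1], [0,4], [1,3], [2,3], [2,4]

giving chain groups C_0 ≅ Z^5, C_1 ≅ Z^5.

The boundary map ∂_1: C_1 → C_0 maps an edge to its endpoints' difference, ∂[p,q] = q − p. For instance
  ∂[2,4] = [4] − [2].
The resulting 5×5 matrix has rank 4, and its Smith normal form has invariant factors (1,1,1,1).

Reading off H_k = ker ∂_k / im ∂_{k+1}:

  H_1: rank ker ∂_1 − rank ∂_2 = (5 − 4) − 0 = 1, and there is no ∂_2, so H_1 = Z.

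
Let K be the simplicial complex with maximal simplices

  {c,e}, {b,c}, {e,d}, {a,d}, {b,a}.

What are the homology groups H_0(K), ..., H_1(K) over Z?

We work with the vertex ordering a < b < c < d < e. The simplices of K, each written with vertices in increasing order, are:

  0-simplices (5): a, b, c, d, e
  1-simplices (5): ab, ad, bc, ce, de

giving chain groups C_0 ≅ Z^5, C_1 ≅ Z^5.

∂_1: C_1 → C_0 is given by ∂[p,q] = [q] − [p]. For instance
  ∂ad = d − a.
As a 5×5 matrix over Z this has rank 4, with invariant factors (1,1,1,1).

Computing H_k = (kernel of ∂_k) / (image of ∂_{k+1}):

  H_0: rank C_0 − rank ∂_1 = 5 − 4 = 1, and the invariant factors of ∂_1 are all 1, so H_0 = Z.
  H_1: rank ker ∂_1 − rank ∂_2 = (5 − 4) − 0 = 1, and there is no ∂_2, so H_1 = Z.

As a check, the Euler characteristic is 5 − 5 = 0, which agrees with 1 − 1 = 0.

H_0 ≅ Z,  H_1 ≅ Z.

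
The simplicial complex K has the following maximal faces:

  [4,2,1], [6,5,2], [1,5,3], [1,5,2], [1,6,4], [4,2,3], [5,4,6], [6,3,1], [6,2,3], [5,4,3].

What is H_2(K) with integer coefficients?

Take the total order 1 < 2 < 3 < 4 < 5 < 6 on the vertex set. Then K (dimension 2) consists of the simplices:

  0-simplices (6): [1], [2], [3], [4], [5], [6]
  1-simplices (15): [1,2], [1,3], [1,4], [1,5], [1,6], [2,3], [2,4], [2,5], [2,6], [3,4], [3,5], [3,6], [4,5], [4,6], [5,6]
  2-simplices (10): [1,2,4], [1,2,5], [1,3,5], [1,3,6], [1,4,6], [2,3,4], [2,3,6], [2,5,6], [3,4,5], [4,5,6]

giving chain groups C_0 ≅ Z^6, C_1 ≅ Z^15, C_2 ≅ Z^10.

∂_1: C_1 → C_0 sends each edge [p,q] (with p < q) to q − p.
The resulting 6×15 matrix has rank 5, and its Smith normal form has invariant factors (1,1,1,1,1).

Boundary ∂_2: C_2 → C_1 maps a triangle to the signed sum of its edges. For instance
  ∂[4,5,6] = [5,6] − [4,6] + [4,5],
  ∂[1,2,5] = [2,5] − [1,5] + [1,2].
The 15×10 boundary matrix has rank 10 and Smith normal form diag(1,1,1,1,1,1,1,1,1,2).

Reading off H_k = ker ∂_k / im ∂_{k+1}:

  H_2: rank ker ∂_2 − rank ∂_3 = (10 − 10) − 0 = 0, and there is no ∂_3, so H_2 = 0.

H_2 = 0.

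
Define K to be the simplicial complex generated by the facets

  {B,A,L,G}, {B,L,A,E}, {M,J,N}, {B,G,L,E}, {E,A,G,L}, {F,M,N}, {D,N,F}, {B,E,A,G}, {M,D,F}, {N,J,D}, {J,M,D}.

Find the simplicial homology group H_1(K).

H_1 ≅ 0.

Take the total order A < B < D < E < F < G < J < L < M < N on the vertex set. Then K (dimension 3) consists of the simplices:

  0-simplices (10): A, B, D, E, F, G, J, L, M, N
  1-simplices (19): AB, AE, AG, AL, BE, BG, BL, DF, DJ, DM, DN, EG, EL, FM, FN, GL, JM, JN, MN
  2-simplices (16): ABE, ABG, ABL, AEG, AEL, AGL, BEG, BEL, BGL, DFM, DFN, DJM, DJN, EGL, FMN, JMN
  3-simplices (5): ABEG, ABEL, ABGL, AEGL, BEGL

giving chain groups C_0 ≅ Z^10, C_1 ≅ Z^19, C_2 ≅ Z^16, C_3 ≅ Z^5.

Boundary ∂_1: C_1 → C_0 maps an edge to its endpoints' difference, ∂[p,q] = q − p. For instance
  ∂BL = L − B.
This gives a 10×19 integer matrix of rank 8; reducing to Smith normal form yields diagonal entries (1,1,1,1,1,1,1,1).

The boundary map ∂_2: C_2 → C_1 maps a triangle to the signed sum of its edges. For instance
  ∂DFM = FM − DM + DF,
  ∂DJN = JN − DN + DJ.
As a 19×16 matrix over Z this has rank 11, with invariant factors (1,1,1,1,1,1,1,1,1,1,1).

Boundary ∂_3: C_3 → C_2 sends each 3-simplex σ to the alternating sum Σ_i (−1)^i (σ with its i-th vertex removed). For instance
  ∂AEGL = EGL − AGL + AEL − AEG,
  ∂BEGL = EGL − BGL + BEL − BEG.
This gives a 16×5 integer matrix of rank 4; reducing to Smith normal form yields diagonal entries (1,1,1,1).

Reading off H_k = ker ∂_k / im ∂_{k+1}:

  H_1: rank ker ∂_1 − rank ∂_2 = (19 − 8) − 11 = 0, and the invariant factors of ∂_2 are all 1, so H_1 = 0.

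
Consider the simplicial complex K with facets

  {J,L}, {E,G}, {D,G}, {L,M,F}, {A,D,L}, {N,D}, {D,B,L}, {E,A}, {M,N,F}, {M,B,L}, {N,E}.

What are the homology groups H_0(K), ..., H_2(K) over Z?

H_0 ≅ Z,  H_1 ≅ Z^3,  H_2 = 0.

Fix the vertex order A < B < D < E < F < G < J < L < M < N and write every simplex with vertices in increasing order. Then dim K = 2 and the simplices of K are:

  0-simplices (10): A, B, D, E, F, G, J, L, M, N
  1-simplices (17): AD, AE, AL, BD, BL, BM, DG, DL, DN, EG, EN, FL, FM, FN, JL, LM, MN
  2-simplices (5): ADL, BDL, BLM, FLM, FMN

Hence C_0 ≅ Z^10, C_1 ≅ Z^17, C_2 ≅ Z^5.

∂_1: C_1 → C_0 sends each edge [p,q] (with p < q) to q − p.
The 10×17 boundary matrix has rank 9 and Smith normal form diag(1,1,1,1,1,1,1,1,1).

The boundary map ∂_2: C_2 → C_1 sends each 2-simplex [p,q,r] to [q,r] − [p,r] + [p,q]. For instance
  ∂BLM = LM − BM + BL,
  ∂BDL = DL − BL + BD.
As a 17×5 matrix over Z this has rank 5, with invariant factors (1,1,1,1,1).

From H_k ≅ ker(∂_k) / im(∂_{k+1}) we obtain:

  H_0: rank C_0 − rank ∂_1 = 10 − 9 = 1, and the invariant factors of ∂_1 are all 1, so H_0 ≅ Z.
  H_1: rank ker ∂_1 − rank ∂_2 = (17 − 9) − 5 = 3, and the invariant factors of ∂_2 are all 1, so H_1 ≅ Z^3.
  H_2: rank ker ∂_2 − rank ∂_3 = (5 − 5) − 0 = 0, and there is no ∂_3, so H_2 ≅ 0.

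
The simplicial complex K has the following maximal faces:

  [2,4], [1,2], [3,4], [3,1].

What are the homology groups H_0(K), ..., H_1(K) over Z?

Order the vertices as 1 < 2 < 3 < 4. Listing each simplex with vertices in this order, K has dimension 1 with simplices:

  0-simplices (4): [1], [2], [3], [4]
  1-simplices (4): [1,2], [1,3], [2,4], [3,4]

giving chain groups C_0 ≅ Z^4, C_1 ≅ Z^4.

The boundary map ∂_1: C_1 → C_0 sends each edge [p,q] (with p < q) to q − p.
The 4×4 boundary matrix has rank 3 and Smith normal form diag(1,1,1).

Computing H_k = (kernel of ∂_k) / (image of ∂_{k+1}):

  H_0: rank C_0 − rank ∂_1 = 4 − 3 = 1, and the invariant factors of ∂_1 are all 1, so H_0 = Z.
  H_1: rank ker ∂_1 − rank ∂_2 = (4 − 3) − 0 = 1, and there is no ∂_2, so H_1 = Z.

As a check, the Euler characteristic is 4 − 4 = 0, which agrees with 1 − 1 = 0.

H_0 ≅ Z,  H_1 ≅ Z.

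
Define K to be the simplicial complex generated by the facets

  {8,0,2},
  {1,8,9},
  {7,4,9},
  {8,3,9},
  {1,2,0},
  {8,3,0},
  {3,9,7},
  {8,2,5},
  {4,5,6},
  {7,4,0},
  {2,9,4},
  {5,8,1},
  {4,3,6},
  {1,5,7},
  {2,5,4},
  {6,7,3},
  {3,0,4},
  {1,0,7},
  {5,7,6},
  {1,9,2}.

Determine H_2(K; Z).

H_2 ≅ 0.

Take the total order 0 < 1 < 2 < 3 < 4 < 5 < 6 < 7 < 8 < 9 on the vertex set. Then K (dimension 2) consists of the simplices:

  0-simplices (10): [0], [1], [2], [3], [4], [5], [6], [7], [8], [9]
  1-simplices (30): (30 of them)
  2-simplices (20): (20 of them)

Hence C_0 ≅ Z^10, C_1 ≅ Z^30, C_2 ≅ Z^20.

Boundary ∂_1: C_1 → C_0 is given by ∂[p,q] = [q] − [p]. For instance
  ∂[8,9] = [9] − [8].
As a 10×30 matrix over Z this has rank 9, with invariant factors (1,1,1,1,1,1,1,1,1).

∂_2: C_2 → C_1 sends each 2-simplex [p,q,r] to [q,r] − [p,r] + [p,q]. For instance
  ∂[5,6,7] = [6,7] − [5,7] + [5,6],
  ∂[4,5,6] = [5,6] − [4,6] + [4,5].
The 30×20 boundary matrix has rank 20 and Smith normal form diag(1,1,1,1,1,1,1,1,1,1,1,1,1,1,1,1,1,1,1,2).

Now H_k = ker ∂_k / im ∂_{k+1}, so:

  H_2: rank ker ∂_2 − rank ∂_3 = (20 − 20) − 0 = 0, and there is no ∂_3, so H_2 ≅ 0.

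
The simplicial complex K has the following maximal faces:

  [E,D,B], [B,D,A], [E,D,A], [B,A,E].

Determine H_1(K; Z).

H_1 ≅ 0.

Fix the vertex order A < B < D < E and write every simplex with vertices in increasing order. Then dim K = 2 and the simplices of K are:

  0-simplices (4): A, B, D, E
  1-simplices (6): AB, AD, AE, BD, BE, DE
  2-simplices (4): ABD, ABE, ADE, BDE

giving chain groups C_0 ≅ Z^4, C_1 ≅ Z^6, C_2 ≅ Z^4.

∂_1: C_1 → C_0 is given by ∂[p,q] = [q] − [p]. For instance
  ∂DE = E − D.
As a 4×6 matrix over Z this has rank 3, with invariant factors (1,1,1).

The boundary map ∂_2: C_2 → C_1 acts by ∂[p,q,r] = [q,r] − [p,r] + [p,q]. For instance
  ∂ABE = BE − AE + AB,
  ∂ADE = DE − AE + AD.
The resulting 6×4 matrix has rank 3, and its Smith normal form has invariant factors (1,1,1).

Reading off H_k = ker ∂_k / im ∂_{k+1}:

  H_1: rank ker ∂_1 − rank ∂_2 = (6 − 3) − 3 = 0, and the invariant factors of ∂_2 are all 1, so H_1 = 0.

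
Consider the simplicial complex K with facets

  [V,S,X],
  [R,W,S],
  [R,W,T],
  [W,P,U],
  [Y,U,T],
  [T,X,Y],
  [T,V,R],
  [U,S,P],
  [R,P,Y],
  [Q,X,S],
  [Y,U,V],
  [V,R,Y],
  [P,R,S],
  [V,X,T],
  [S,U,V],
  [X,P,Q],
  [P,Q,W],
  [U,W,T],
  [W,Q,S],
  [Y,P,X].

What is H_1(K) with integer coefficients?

Take the total order P < Q < R < S < T < U < V < W < X < Y on the vertex set. Then K (dimension 2) consists of the simplices:

  0-simplices (10): P, Q, R, S, T, U, V, W, X, Y
  1-simplices (30): PQ, PR, PS, PU, PW, PX, PY, QS, QW, QX, RS, RT, RV, RW, RY, SU, SV, SW, SX, TU, TV, TW, TX, TY, UV, UW, UY, VX, VY, XY
  2-simplices (20): PQW, PQX, PRS, PRY, PSU, PUW, PXY, QSW, QSX, RSW, RTV, RTW, RVY, SUV, SVX, TUW, TUY, TVX, TXY, UVY

so the chain groups are C_0 ≅ Z^10, C_1 ≅ Z^30, C_2 ≅ Z^20.

Boundary ∂_1: C_1 → C_0 maps an edge to its endpoints' difference, ∂[p,q] = q − p. For instance
  ∂SX = X − S.
This gives a 10×30 integer matrix of rank 9; reducing to Smith normal form yields diagonal entries (1,1,1,1,1,1,1,1,1).

Boundary ∂_2: C_2 → C_1 maps a triangle to the signed sum of its edges. For instance
  ∂PRS = RS − PS + PR,
  ∂PUW = UW − PW + PU.
The 30×20 boundary matrix has rank 20 and Smith normal form diag(1,1,1,1,1,1,1,1,1,1,1,1,1,1,1,1,1,1,1,2).

From H_k ≅ ker(∂_k) / im(∂_{k+1}) we obtain:

  H_1: rank ker ∂_1 − rank ∂_2 = (30 − 9) − 20 = 1, and ∂_2 has invariant factor 2 > 1, so H_1 = Z ⊕ Z_2.

H_1 ≅ Z ⊕ Z_2.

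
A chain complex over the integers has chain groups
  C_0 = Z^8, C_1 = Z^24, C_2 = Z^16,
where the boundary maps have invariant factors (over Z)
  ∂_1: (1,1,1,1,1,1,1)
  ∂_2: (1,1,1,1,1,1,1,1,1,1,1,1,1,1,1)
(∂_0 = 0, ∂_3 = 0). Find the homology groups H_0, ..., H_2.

H_0 ≅ Z,  H_1 ≅ Z^2,  H_2 ≅ Z.

H_0: b_0 = 8 − 0 − 7 = 1; torsion from ∂_1 factors > 1: none. So H_0 ≅ Z.
H_1: b_1 = 24 − 7 − 15 = 2; torsion from ∂_2 factors > 1: none. So H_1 ≅ Z^2.
H_2: b_2 = 16 − 15 − 0 = 1; torsion from ∂_3 factors > 1: none. So H_2 ≅ Z.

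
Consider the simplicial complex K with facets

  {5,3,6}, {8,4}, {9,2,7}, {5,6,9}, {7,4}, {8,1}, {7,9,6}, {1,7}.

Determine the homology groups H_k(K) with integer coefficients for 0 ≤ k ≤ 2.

We work with the vertex ordering 1 < 2 < 3 < 4 < 5 < 6 < 7 < 8 < 9. The simplices of K, each written with vertices in increasing order, are:

  0-simplices (9): [1], [2], [3], [4], [5], [6], [7], [8], [9]
  1-simplices (13): [1,7], [1,8], [2,7], [2,9], [3,5], [3,6], [4,7], [4,8], [5,6], [5,9], [6,7], [6,9], [7,9]
  2-simplices (4): [2,7,9], [3,5,6], [5,6,9], [6,7,9]

Hence C_0 ≅ Z^9, C_1 ≅ Z^13, C_2 ≅ Z^4.

Boundary ∂_1: C_1 → C_0 maps an edge to its endpoints' difference, ∂[p,q] = q − p. For instance
  ∂[2,7] = [7] − [2].
The 9×13 boundary matrix has rank 8 and Smith normal form diag(1,1,1,1,1,1,1,1).

Boundary ∂_2: C_2 → C_1 maps a triangle to the signed sum of its edges. For instance
  ∂[2,7,9] = [7,9] − [2,9] + [2,7],
  ∂[6,7,9] = [7,9] − [6,9] + [6,7].
The 13×4 boundary matrix has rank 4 and Smith normal form diag(1,1,1,1).

From H_k ≅ ker(∂_k) / im(∂_{k+1}) we obtain:

  H_0: rank C_0 − rank ∂_1 = 9 − 8 = 1, and the invariant factors of ∂_1 are all 1, so H_0 ≅ Z.
  H_1: rank ker ∂_1 − rank ∂_2 = (13 − 8) − 4 = 1, and the invariant factors of ∂_2 are all 1, so H_1 ≅ Z.
  H_2: rank ker ∂_2 − rank ∂_3 = (4 − 4) − 0 = 0, and there is no ∂_3, so H_2 ≅ 0.

As a check, the Euler characteristic is 9 − 13 + 4 = 0, which agrees with 1 − 1 + 0 = 0.

H_0 = Z,  H_1 = Z,  H_2 = 0.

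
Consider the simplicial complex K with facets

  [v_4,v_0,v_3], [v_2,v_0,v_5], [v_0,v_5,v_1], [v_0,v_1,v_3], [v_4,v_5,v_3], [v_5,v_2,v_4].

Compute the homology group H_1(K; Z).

Order the vertices as v_0 < v_1 < v_2 < v_3 < v_4 < v_5. Listing each simplex with vertices in this order, K has dimension 2 with simplices:

  0-simplices (6): [v_0], [v_1], [v_2], [v_3], [v_4], [v_5]
  1-simplices (12): [v_0,v_1], [v_0,v_2], [v_0,v_3], [v_0,v_4], [v_0,v_5], [v_1,v_3], [v_1,v_5], [v_2,v_4], [v_2,v_5], [v_3,v_4], [v_3,v_5], [v_4,v_5]
  2-simplices (6): [v_0,v_1,v_3], [v_0,v_1,v_5], [v_0,v_2,v_5], [v_0,v_3,v_4], [v_2,v_4,v_5], [v_3,v_4,v_5]

giving chain groups C_0 ≅ Z^6, C_1 ≅ Z^12, C_2 ≅ Z^6.

Boundary ∂_1: C_1 → C_0 is given by ∂[p,q] = [q] − [p].
The resulting 6×12 matrix has rank 5, and its Smith normal form has invariant factors (1,1,1,1,1).

Boundary ∂_2: C_2 → C_1 acts by ∂[p,q,r] = [q,r] − [p,r] + [p,q]. For instance
  ∂[v_0,v_1,v_5] = [v_1,v_5] − [v_0,v_5] + [v_0,v_1],
  ∂[v_0,v_3,v_4] = [v_3,v_4] − [v_0,v_4] + [v_0,v_3].
The resulting 12×6 matrix has rank 6, and its Smith normal form has invariant factors (1,1,1,1,1,1).

Computing H_k = (kernel of ∂_k) / (image of ∂_{k+1}):

  H_1: rank ker ∂_1 − rank ∂_2 = (12 − 5) − 6 = 1, and the invariant factors of ∂_2 are all 1, so H_1 ≅ Z.

(K is a triangulation of the cylinder S^1 x I.)

H_1 = Z.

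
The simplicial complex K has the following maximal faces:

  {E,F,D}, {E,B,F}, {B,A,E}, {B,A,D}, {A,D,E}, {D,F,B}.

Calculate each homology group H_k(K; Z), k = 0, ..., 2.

H_0 = Z,  H_1 = 0,  H_2 = Z.

K has 5 vertices, 9 edges, 6 triangles.
rank ∂_0 = 0, rank ∂_1 = 4 ⇒ b_0 = 5 − 0 − 4 = 1; all invariant factors of ∂_1 are 1 so no torsion. So H_0 = Z.
rank ∂_1 = 4, rank ∂_2 = 5 ⇒ b_1 = 9 − 4 − 5 = 0; all invariant factors of ∂_2 are 1 so no torsion. So H_1 = 0.
rank ∂_2 = 5, rank ∂_3 = 0 ⇒ b_2 = 6 − 5 − 0 = 1. So H_2 = Z.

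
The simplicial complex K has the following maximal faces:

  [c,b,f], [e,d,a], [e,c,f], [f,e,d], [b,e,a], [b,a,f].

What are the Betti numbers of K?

Order the vertices as a < b < c < d < e < f. Listing each simplex with vertices in this order, K has dimension 2 with simplices:

  0-simplices (6): a, b, c, d, e, f
  1-simplices (12): ab, ad, ae, af, bc, be, bf, ce, cf, de, df, ef
  2-simplices (6): abe, abf, ade, bcf, cef, def

so the chain groups are C_0 ≅ Z^6, C_1 ≅ Z^12, C_2 ≅ Z^6.

Boundary ∂_1: C_1 → C_0 sends each edge [p,q] (with p < q) to q − p. For instance
  ∂ae = e − a.
This gives a 6×12 integer matrix of rank 5; reducing to Smith normal form yields diagonal entries (1,1,1,1,1).

The boundary map ∂_2: C_2 → C_1 acts by ∂[p,q,r] = [q,r] − [p,r] + [p,q]. For instance
  ∂cef = ef − cf + ce,
  ∂bcf = cf − bf + bc.
This gives a 12×6 integer matrix of rank 6; reducing to Smith normal form yields diagonal entries (1,1,1,1,1,1).

Reading off H_k = ker ∂_k / im ∂_{k+1}:

  H_0: rank C_0 − rank ∂_1 = 6 − 5 = 1, and the invariant factors of ∂_1 are all 1, so H_0 = Z.
  H_1: rank ker ∂_1 − rank ∂_2 = (12 − 5) − 6 = 1, and the invariant factors of ∂_2 are all 1, so H_1 = Z.
  H_2: rank ker ∂_2 − rank ∂_3 = (6 − 6) − 0 = 0, and there is no ∂_3, so H_2 = 0.

Hence the Betti numbers are b_0 = 1, b_1 = 1, b_2 = 0.

b_0 = 1, b_1 = 1, b_2 = 0.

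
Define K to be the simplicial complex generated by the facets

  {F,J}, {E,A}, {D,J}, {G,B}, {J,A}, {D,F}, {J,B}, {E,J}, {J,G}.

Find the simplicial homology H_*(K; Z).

We work with the vertex ordering A < B < D < E < F < G < J. The simplices of K, each written with vertices in increasing order, are:

  0-simplices (7): A, B, D, E, F, G, J
  1-simplices (9): AE, AJ, BG, BJ, DF, DJ, EJ, FJ, GJ

Hence C_0 ≅ Z^7, C_1 ≅ Z^9.

The boundary map ∂_1: C_1 → C_0 is given by ∂[p,q] = [q] − [p]. For instance
  ∂GJ = J − G.
This gives a 7×9 integer matrix of rank 6; reducing to Smith normal form yields diagonal entries (1,1,1,1,1,1).

Now H_k = ker ∂_k / im ∂_{k+1}, so:

  H_0: rank C_0 − rank ∂_1 = 7 − 6 = 1, and the invariant factors of ∂_1 are all 1, so H_0 = Z.
  H_1: rank ker ∂_1 − rank ∂_2 = (9 − 6) − 0 = 3, and there is no ∂_2, so H_1 = Z^3.

As a check, the Euler characteristic is 7 − 9 = -2, which agrees with 1 − 3 = -2.

H_0 ≅ Z,  H_1 ≅ Z^3.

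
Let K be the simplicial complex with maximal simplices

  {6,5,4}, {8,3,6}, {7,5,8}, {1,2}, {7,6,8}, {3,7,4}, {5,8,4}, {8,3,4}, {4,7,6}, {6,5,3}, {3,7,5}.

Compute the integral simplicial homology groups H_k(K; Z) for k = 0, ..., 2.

Take the total order 1 < 2 < 3 < 4 < 5 < 6 < 7 < 8 on the vertex set. Then K (dimension 2) consists of the simplices:

  0-simplices (8): [1], [2], [3], [4], [5], [6], [7], [8]
  1-simplices (16): [1,2], [3,4], [3,5], [3,6], [3,7], [3,8], [4,5], [4,6], [4,7], [4,8], [5,6], [5,7], [5,8], [6,7], [6,8], [7,8]
  2-simplices (10): [3,4,7], [3,4,8], [3,5,6], [3,5,7], [3,6,8], [4,5,6], [4,5,8], [4,6,7], [5,7,8], [6,7,8]

so the chain groups are C_0 ≅ Z^8, C_1 ≅ Z^16, C_2 ≅ Z^10.

∂_1: C_1 → C_0 is given by ∂[p,q] = [q] − [p]. For instance
  ∂[6,8] = [8] − [6].
The 8×16 boundary matrix has rank 6 and Smith normal form diag(1,1,1,1,1,1).

∂_2: C_2 → C_1 maps a triangle to the signed sum of its edges. For instance
  ∂[6,7,8] = [7,8] − [6,8] + [6,7],
  ∂[4,6,7] = [6,7] − [4,7] + [4,6].
As a 16×10 matrix over Z this has rank 10, with invariant factors (1,1,1,1,1,1,1,1,1,2).

From H_k ≅ ker(∂_k) / im(∂_{k+1}) we obtain:

  H_0: rank C_0 − rank ∂_1 = 8 − 6 = 2, and the invariant factors of ∂_1 are all 1, so H_0 ≅ Z^2.
  H_1: rank ker ∂_1 − rank ∂_2 = (16 − 6) − 10 = 0, and ∂_2 has invariant factor 2 > 1, so H_1 ≅ Z/2.
  H_2: rank ker ∂_2 − rank ∂_3 = (10 − 10) − 0 = 0, and there is no ∂_3, so H_2 ≅ 0.

H_0 ≅ Z^2,  H_1 ≅ Z/2,  H_2 = 0.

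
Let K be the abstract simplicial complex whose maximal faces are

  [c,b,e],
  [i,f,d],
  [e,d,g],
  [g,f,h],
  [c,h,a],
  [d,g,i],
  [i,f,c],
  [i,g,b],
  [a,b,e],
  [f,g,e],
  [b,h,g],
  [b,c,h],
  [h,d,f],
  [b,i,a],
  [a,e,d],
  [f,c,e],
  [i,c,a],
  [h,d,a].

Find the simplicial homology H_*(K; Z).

Fix the vertex order a < b < c < d < e < f < g < h < i and write every simplex with vertices in increasing order. Then dim K = 2 and the simplices of K are:

  0-simplices (9): a, b, c, d, e, f, g, h, i
  1-simplices (27): ab, ac, ad, ae, ah, ai, bc, be, bg, bh, bi, ce, cf, ch, ci, de, df, dg, dh, di, ef, eg, fg, fh, fi, gh, gi
  2-simplices (18): abe, abi, ach, aci, ade, adh, bce, bch, bgh, bgi, cef, cfi, deg, dfh, dfi, dgi, efg, fgh

Hence C_0 ≅ Z^9, C_1 ≅ Z^27, C_2 ≅ Z^18.

∂_1: C_1 → C_0 is given by ∂[p,q] = [q] − [p].
This gives a 9×27 integer matrix of rank 8; reducing to Smith normal form yields diagonal entries (1,1,1,1,1,1,1,1).

∂_2: C_2 → C_1 sends each 2-simplex [p,q,r] to [q,r] − [p,r] + [p,q]. For instance
  ∂bch = ch − bh + bc,
  ∂cef = ef − cf + ce.
As a 27×18 matrix over Z this has rank 18, with invariant factors (1,1,1,1,1,1,1,1,1,1,1,1,1,1,1,1,1,2).

Computing H_k = (kernel of ∂_k) / (image of ∂_{k+1}):

  H_0: rank C_0 − rank ∂_1 = 9 − 8 = 1, and the invariant factors of ∂_1 are all 1, so H_0 ≅ Z.
  H_1: rank ker ∂_1 − rank ∂_2 = (27 − 8) − 18 = 1, and ∂_2 has invariant factor 2 > 1, so H_1 ≅ Z ⊕ Z_2.
  H_2: rank ker ∂_2 − rank ∂_3 = (18 − 18) − 0 = 0, and there is no ∂_3, so H_2 ≅ 0.

H_0 = Z,  H_1 = Z ⊕ Z_2,  H_2 = 0.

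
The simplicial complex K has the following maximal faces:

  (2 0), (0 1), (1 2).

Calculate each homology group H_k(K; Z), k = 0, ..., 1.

K has 3 vertices, 3 edges.
rank ∂_0 = 0, rank ∂_1 = 2 ⇒ b_0 = 3 − 0 − 2 = 1; all invariant factors of ∂_1 are 1 so no torsion. So H_0 = Z.
rank ∂_1 = 2, rank ∂_2 = 0 ⇒ b_1 = 3 − 2 − 0 = 1. So H_1 = Z.

H_0 = Z,  H_1 = Z.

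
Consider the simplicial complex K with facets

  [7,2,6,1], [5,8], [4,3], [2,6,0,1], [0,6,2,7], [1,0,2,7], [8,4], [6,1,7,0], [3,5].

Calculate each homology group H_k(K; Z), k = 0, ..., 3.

H_0 ≅ Z^2,  H_1 ≅ Z,  H_2 = 0,  H_3 ≅ Z.

K has 9 vertices, 14 edges, 10 triangles, 5 3-simplices.
rank ∂_0 = 0, rank ∂_1 = 7 ⇒ b_0 = 9 − 0 − 7 = 2; all invariant factors of ∂_1 are 1 so no torsion. So H_0 ≅ Z^2.
rank ∂_1 = 7, rank ∂_2 = 6 ⇒ b_1 = 14 − 7 − 6 = 1; all invariant factors of ∂_2 are 1 so no torsion. So H_1 ≅ Z.
rank ∂_2 = 6, rank ∂_3 = 4 ⇒ b_2 = 10 − 6 − 4 = 0; all invariant factors of ∂_3 are 1 so no torsion. So H_2 ≅ 0.
rank ∂_3 = 4, rank ∂_4 = 0 ⇒ b_3 = 5 − 4 − 0 = 1. So H_3 ≅ Z.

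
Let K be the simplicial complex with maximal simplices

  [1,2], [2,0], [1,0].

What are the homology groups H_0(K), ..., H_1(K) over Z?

K has 3 vertices, 3 edges.
rank ∂_0 = 0, rank ∂_1 = 2 ⇒ b_0 = 3 − 0 − 2 = 1; all invariant factors of ∂_1 are 1 so no torsion. So H_0 ≅ Z.
rank ∂_1 = 2, rank ∂_2 = 0 ⇒ b_1 = 3 − 2 − 0 = 1. So H_1 ≅ Z.

H_0 = Z,  H_1 = Z.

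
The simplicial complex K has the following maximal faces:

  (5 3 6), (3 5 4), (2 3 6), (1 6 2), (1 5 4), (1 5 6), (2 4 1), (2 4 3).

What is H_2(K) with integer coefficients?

H_2 = Z.

Fix the vertex order 1 < 2 < 3 < 4 < 5 < 6 and write every simplex with vertices in increasing order. Then dim K = 2 and the simplices of K are:

  0-simplices (6): [1], [2], [3], [4], [5], [6]
  1-simplices (12): [1,2], [1,4], [1,5], [1,6], [2,3], [2,4], [2,6], [3,4], [3,5], [3,6], [4,5], [5,6]
  2-simplices (8): [1,2,4], [1,2,6], [1,4,5], [1,5,6], [2,3,4], [2,3,6], [3,4,5], [3,5,6]

Hence C_0 ≅ Z^6, C_1 ≅ Z^12, C_2 ≅ Z^8.

∂_1: C_1 → C_0 sends each edge [p,q] (with p < q) to q − p.
The resulting 6×12 matrix has rank 5, and its Smith normal form has invariant factors (1,1,1,1,1).

∂_2: C_2 → C_1 maps a triangle to the signed sum of its edges. For instance
  ∂[2,3,4] = [3,4] − [2,4] + [2,3],
  ∂[2,3,6] = [3,6] − [2,6] + [2,3].
As a 12×8 matrix over Z this has rank 7, with invariant factors (1,1,1,1,1,1,1).

Reading off H_k = ker ∂_k / im ∂_{k+1}:

  H_2: rank ker ∂_2 − rank ∂_3 = (8 − 7) − 0 = 1, and there is no ∂_3, so H_2 ≅ Z.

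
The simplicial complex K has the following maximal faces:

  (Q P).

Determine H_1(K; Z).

H_1 ≅ 0.

K has 2 vertices, 1 edge.
rank ∂_1 = 1, rank ∂_2 = 0 ⇒ b_1 = 1 − 1 − 0 = 0. So H_1 = 0.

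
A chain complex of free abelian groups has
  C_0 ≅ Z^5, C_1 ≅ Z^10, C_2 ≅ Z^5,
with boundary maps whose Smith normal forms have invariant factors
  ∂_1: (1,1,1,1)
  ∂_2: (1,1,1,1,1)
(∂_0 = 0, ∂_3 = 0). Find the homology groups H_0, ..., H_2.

H_0: b_0 = 5 − 0 − 4 = 1; torsion from ∂_1 factors > 1: none. So H_0 = Z.
H_1: b_1 = 10 − 4 − 5 = 1; torsion from ∂_2 factors > 1: none. So H_1 = Z.
H_2: b_2 = 5 − 5 − 0 = 0; torsion from ∂_3 factors > 1: none. So H_2 = 0.

H_0 = Z,  H_1 = Z,  H_2 = 0.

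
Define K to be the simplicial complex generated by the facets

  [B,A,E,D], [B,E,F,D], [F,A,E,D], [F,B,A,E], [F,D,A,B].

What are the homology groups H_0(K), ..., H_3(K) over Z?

We work with the vertex ordering A < B < D < E < F. The simplices of K, each written with vertices in increasing order, are:

  0-simplices (5): A, B, D, E, F
  1-simplices (10): AB, AD, AE, AF, BD, BE, BF, DE, DF, EF
  2-simplices (10): ABD, ABE, ABF, ADE, ADF, AEF, BDE, BDF, BEF, DEF
  3-simplices (5): ABDE, ABDF, ABEF, ADEF, BDEF

so the chain groups are C_0 ≅ Z^5, C_1 ≅ Z^10, C_2 ≅ Z^10, C_3 ≅ Z^5.

∂_1: C_1 → C_0 sends each edge [p,q] (with p < q) to q − p.
The 5×10 boundary matrix has rank 4 and Smith normal form diag(1,1,1,1).

The boundary map ∂_2: C_2 → C_1 sends each 2-simplex [p,q,r] to [q,r] − [p,r] + [p,q]. For instance
  ∂ADF = DF − AF + AD,
  ∂ABE = BE − AE + AB.
The resulting 10×10 matrix has rank 6, and its Smith normal form has invariant factors (1,1,1,1,1,1).

Boundary ∂_3: C_3 → C_2 sends each 3-simplex σ to the alternating sum Σ_i (−1)^i (σ with its i-th vertex removed). For instance
  ∂ABEF = BEF − AEF + ABF − ABE,
  ∂ABDE = BDE − ADE + ABE − ABD.
As a 10×5 matrix over Z this has rank 4, with invariant factors (1,1,1,1).

From H_k ≅ ker(∂_k) / im(∂_{k+1}) we obtain:

  H_0: rank C_0 − rank ∂_1 = 5 − 4 = 1, and the invariant factors of ∂_1 are all 1, so H_0 = Z.
  H_1: rank ker ∂_1 − rank ∂_2 = (10 − 4) − 6 = 0, and the invariant factors of ∂_2 are all 1, so H_1 = 0.
  H_2: rank ker ∂_2 − rank ∂_3 = (10 − 6) − 4 = 0, and the invariant factors of ∂_3 are all 1, so H_2 = 0.
  H_3: rank ker ∂_3 − rank ∂_4 = (5 − 4) − 0 = 1, and there is no ∂_4, so H_3 = Z.

As a check, the Euler characteristic is 5 − 10 + 10 − 5 = 0, which agrees with 1 − 0 + 0 − 1 = 0.

H_0 ≅ Z,  H_1 = 0,  H_2 = 0,  H_3 ≅ Z.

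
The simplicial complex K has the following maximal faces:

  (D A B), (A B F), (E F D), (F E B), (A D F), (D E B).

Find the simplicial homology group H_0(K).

H_0 = Z.

Order the vertices as A < B < D < E < F. Listing each simplex with vertices in this order, K has dimension 2 with simplices:

  0-simplices (5): A, B, D, E, F
  1-simplices (9): AB, AD, AF, BD, BE, BF, DE, DF, EF
  2-simplices (6): ABD, ABF, ADF, BDE, BEF, DEF

so the chain groups are C_0 ≅ Z^5, C_1 ≅ Z^9, C_2 ≅ Z^6.

Boundary ∂_1: C_1 → C_0 maps an edge to its endpoints' difference, ∂[p,q] = q − p.
The 5×9 boundary matrix has rank 4 and Smith normal form diag(1,1,1,1).

Boundary ∂_2: C_2 → C_1 maps a triangle to the signed sum of its edges. For instance
  ∂ABF = BF − AF + AB,
  ∂ADF = DF − AF + AD.
The 9×6 boundary matrix has rank 5 and Smith normal form diag(1,1,1,1,1).

From H_k ≅ ker(∂_k) / im(∂_{k+1}) we obtain:

  H_0: rank C_0 − rank ∂_1 = 5 − 4 = 1, and the invariant factors of ∂_1 are all 1, so H_0 ≅ Z.

(K is a triangulation of the 2-sphere S^2.)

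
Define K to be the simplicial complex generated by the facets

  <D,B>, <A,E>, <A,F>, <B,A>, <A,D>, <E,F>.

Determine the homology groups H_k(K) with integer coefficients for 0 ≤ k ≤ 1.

H_0 ≅ Z,  H_1 ≅ Z^2.

Order the vertices as A < B < D < E < F. Listing each simplex with vertices in this order, K has dimension 1 with simplices:

  0-simplices (5): A, B, D, E, F
  1-simplices (6): AB, AD, AE, AF, BD, EF

Hence C_0 ≅ Z^5, C_1 ≅ Z^6.

The boundary map ∂_1: C_1 → C_0 is given by ∂[p,q] = [q] − [p]. For instance
  ∂AB = B − A.
The resulting 5×6 matrix has rank 4, and its Smith normal form has invariant factors (1,1,1,1).

Reading off H_k = ker ∂_k / im ∂_{k+1}:

  H_0: rank C_0 − rank ∂_1 = 5 − 4 = 1, and the invariant factors of ∂_1 are all 1, so H_0 = Z.
  H_1: rank ker ∂_1 − rank ∂_2 = (6 − 4) − 0 = 2, and there is no ∂_2, so H_1 = Z^2.

As a check, the Euler characteristic is 5 − 6 = -1, which agrees with 1 − 2 = -1.
(K is a triangulation of a wedge of 2 circles.)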